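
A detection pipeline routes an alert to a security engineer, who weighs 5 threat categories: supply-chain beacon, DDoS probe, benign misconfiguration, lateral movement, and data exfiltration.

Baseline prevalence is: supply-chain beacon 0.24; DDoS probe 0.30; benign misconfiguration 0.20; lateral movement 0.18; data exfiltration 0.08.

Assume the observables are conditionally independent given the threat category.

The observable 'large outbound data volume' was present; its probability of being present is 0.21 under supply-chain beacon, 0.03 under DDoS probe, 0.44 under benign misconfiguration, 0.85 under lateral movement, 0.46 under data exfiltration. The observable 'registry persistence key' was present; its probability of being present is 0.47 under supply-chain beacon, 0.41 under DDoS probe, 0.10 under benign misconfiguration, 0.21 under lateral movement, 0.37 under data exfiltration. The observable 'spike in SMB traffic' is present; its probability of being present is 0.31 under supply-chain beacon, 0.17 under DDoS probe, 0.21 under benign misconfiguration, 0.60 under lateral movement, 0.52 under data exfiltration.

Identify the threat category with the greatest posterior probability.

lateral movement

For each hypothesis, the unnormalized posterior weight is prior × product of the observable likelihoods:
  supply-chain beacon: 0.24 × 0.21 × 0.47 × 0.31 = 0.0073433
  DDoS probe: 0.30 × 0.03 × 0.41 × 0.17 = 0.0006273
  benign misconfiguration: 0.20 × 0.44 × 0.10 × 0.21 = 0.001848
  lateral movement: 0.18 × 0.85 × 0.21 × 0.60 = 0.019278
  data exfiltration: 0.08 × 0.46 × 0.37 × 0.52 = 0.0070803
Normalizing constant Z = 0.0073433 + 0.0006273 + 0.001848 + 0.019278 + 0.0070803 = 0.036177.
P(supply-chain beacon | evidence) ≈ 0.0073433 / 0.036177 ≈ 0.203
P(DDoS probe | evidence) ≈ 0.0006273 / 0.036177 ≈ 0.017
P(benign misconfiguration | evidence) ≈ 0.001848 / 0.036177 ≈ 0.051
P(lateral movement | evidence) ≈ 0.019278 / 0.036177 ≈ 0.533
P(data exfiltration | evidence) ≈ 0.0070803 / 0.036177 ≈ 0.196
The largest is 0.533, so lateral movement is most probable.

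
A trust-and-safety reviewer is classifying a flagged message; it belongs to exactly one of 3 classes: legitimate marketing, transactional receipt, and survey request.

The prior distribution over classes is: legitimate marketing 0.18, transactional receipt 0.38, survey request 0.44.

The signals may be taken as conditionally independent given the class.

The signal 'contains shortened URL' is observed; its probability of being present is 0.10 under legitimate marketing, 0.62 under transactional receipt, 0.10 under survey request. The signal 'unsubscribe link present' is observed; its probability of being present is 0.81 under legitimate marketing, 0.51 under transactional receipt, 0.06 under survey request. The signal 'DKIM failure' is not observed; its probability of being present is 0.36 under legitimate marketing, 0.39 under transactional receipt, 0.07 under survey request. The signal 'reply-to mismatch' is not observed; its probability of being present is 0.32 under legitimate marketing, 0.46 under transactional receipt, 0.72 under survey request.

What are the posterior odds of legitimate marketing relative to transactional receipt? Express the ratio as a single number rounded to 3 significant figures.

Unnormalized posterior weight (prior times the signal likelihoods) for each of the two hypotheses (using 1 − P(present | H) for each absent signal):
  legitimate marketing: 0.18 × 0.10 × 0.81 × (1 − 0.36) × (1 − 0.32) = 0.0063452
  transactional receipt: 0.38 × 0.62 × 0.51 × (1 − 0.39) × (1 − 0.46) = 0.039579
Posterior odds = 0.0063452 / 0.039579 ≈ 0.160.

0.160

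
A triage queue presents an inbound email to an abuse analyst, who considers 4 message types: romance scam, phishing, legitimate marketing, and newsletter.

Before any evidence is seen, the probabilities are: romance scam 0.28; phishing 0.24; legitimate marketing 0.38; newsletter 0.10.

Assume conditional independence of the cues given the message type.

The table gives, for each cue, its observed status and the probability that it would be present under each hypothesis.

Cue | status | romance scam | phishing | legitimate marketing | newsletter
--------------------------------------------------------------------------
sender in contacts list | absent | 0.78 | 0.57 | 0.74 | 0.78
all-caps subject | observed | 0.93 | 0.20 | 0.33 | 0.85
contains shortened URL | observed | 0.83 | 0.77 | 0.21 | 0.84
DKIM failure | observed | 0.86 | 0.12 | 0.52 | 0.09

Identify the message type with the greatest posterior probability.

For each hypothesis, the unnormalized posterior weight is prior × product of the cue likelihoods (using 1 − P(present | H) for each absent cue):
  romance scam: 0.28 × (1 − 0.78) × 0.93 × 0.83 × 0.86 = 0.040892
  phishing: 0.24 × (1 − 0.57) × 0.20 × 0.77 × 0.12 = 0.0019071
  legitimate marketing: 0.38 × (1 − 0.74) × 0.33 × 0.21 × 0.52 = 0.0035604
  newsletter: 0.10 × (1 − 0.78) × 0.85 × 0.84 × 0.09 = 0.0014137
Marginal likelihood of the evidence = 0.047773.
P(romance scam | evidence) ≈ 0.040892 / 0.047773 ≈ 0.856
P(phishing | evidence) ≈ 0.0019071 / 0.047773 ≈ 0.040
P(legitimate marketing | evidence) ≈ 0.0035604 / 0.047773 ≈ 0.075
P(newsletter | evidence) ≈ 0.0014137 / 0.047773 ≈ 0.030
The largest is 0.856, so romance scam is most probable.

romance scam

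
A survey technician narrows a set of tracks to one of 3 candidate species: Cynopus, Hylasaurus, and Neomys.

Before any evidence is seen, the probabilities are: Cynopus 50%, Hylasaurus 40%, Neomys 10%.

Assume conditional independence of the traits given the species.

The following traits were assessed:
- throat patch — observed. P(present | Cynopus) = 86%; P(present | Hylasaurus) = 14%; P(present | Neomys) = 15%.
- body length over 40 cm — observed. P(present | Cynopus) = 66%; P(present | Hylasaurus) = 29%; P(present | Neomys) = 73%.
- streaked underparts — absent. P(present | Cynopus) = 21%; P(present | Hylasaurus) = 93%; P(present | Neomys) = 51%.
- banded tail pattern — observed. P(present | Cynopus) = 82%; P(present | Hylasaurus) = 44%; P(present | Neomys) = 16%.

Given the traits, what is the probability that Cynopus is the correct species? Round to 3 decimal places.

0.993

Multiply each prior by the joint likelihood of the trait pattern (using 1 − P(present | H) for each absent trait):
  Cynopus: 0.50 × 0.86 × 0.66 × (1 − 0.21) × 0.82 = 0.18385
  Hylasaurus: 0.40 × 0.14 × 0.29 × (1 − 0.93) × 0.44 = 0.00050019
  Neomys: 0.10 × 0.15 × 0.73 × (1 − 0.51) × 0.16 = 0.00085848
The unnormalized weights sum to 0.1852.
P(Cynopus | evidence) = 0.18385 / 0.1852 ≈ 0.993.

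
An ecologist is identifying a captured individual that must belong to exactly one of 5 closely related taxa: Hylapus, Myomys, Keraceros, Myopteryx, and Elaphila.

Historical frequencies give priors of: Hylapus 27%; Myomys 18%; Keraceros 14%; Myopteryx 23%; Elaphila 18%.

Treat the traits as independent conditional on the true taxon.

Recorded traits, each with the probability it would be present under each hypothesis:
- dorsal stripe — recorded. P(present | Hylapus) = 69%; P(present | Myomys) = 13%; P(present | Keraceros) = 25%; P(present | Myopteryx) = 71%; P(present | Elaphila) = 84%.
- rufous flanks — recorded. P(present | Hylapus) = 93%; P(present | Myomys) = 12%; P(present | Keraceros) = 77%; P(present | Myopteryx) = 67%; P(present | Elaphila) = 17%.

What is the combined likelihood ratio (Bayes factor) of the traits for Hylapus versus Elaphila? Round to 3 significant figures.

Take the product of per-trait likelihoods under each hypothesis, then divide.
  Hylapus: 0.69 × 0.93 = 0.6417
  Elaphila: 0.84 × 0.17 = 0.1428
Bayes factor = 0.6417 / 0.1428 ≈ 4.49

4.49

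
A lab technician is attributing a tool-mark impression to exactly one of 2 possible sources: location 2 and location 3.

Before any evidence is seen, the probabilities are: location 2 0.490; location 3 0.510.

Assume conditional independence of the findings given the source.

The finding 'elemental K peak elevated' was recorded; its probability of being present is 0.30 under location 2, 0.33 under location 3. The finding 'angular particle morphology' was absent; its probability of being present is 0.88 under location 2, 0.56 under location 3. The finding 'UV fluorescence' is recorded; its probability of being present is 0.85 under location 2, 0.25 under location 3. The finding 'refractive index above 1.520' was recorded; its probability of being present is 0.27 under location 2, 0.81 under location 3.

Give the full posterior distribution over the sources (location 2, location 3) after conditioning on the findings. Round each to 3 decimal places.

0.213, 0.787

By Bayes' rule with conditional independence, the unnormalized weight for each hypothesis is prior × ∏ likelihoods (using 1 − P(present | H) for each absent finding):
  location 2: 0.490 × 0.30 × (1 − 0.88) × 0.85 × 0.27 = 0.0040484
  location 3: 0.510 × 0.33 × (1 − 0.56) × 0.25 × 0.81 = 0.014996
Marginal likelihood of the evidence = 0.019044.
P(location 2 | evidence) = 0.0040484 / 0.019044 ≈ 0.213
P(location 3 | evidence) = 0.014996 / 0.019044 ≈ 0.787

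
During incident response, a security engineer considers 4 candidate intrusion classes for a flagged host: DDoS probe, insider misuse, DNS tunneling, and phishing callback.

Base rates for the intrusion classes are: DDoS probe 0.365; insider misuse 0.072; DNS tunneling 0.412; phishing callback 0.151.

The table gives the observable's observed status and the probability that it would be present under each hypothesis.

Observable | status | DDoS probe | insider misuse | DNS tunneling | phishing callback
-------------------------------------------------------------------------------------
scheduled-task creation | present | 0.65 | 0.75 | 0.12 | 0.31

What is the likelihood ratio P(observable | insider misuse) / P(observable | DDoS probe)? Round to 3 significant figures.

1.15

Likelihood of this observable under each hypothesis:
  insider misuse: 0.75
  DDoS probe: 0.65
Bayes factor = 0.75 / 0.65 ≈ 1.15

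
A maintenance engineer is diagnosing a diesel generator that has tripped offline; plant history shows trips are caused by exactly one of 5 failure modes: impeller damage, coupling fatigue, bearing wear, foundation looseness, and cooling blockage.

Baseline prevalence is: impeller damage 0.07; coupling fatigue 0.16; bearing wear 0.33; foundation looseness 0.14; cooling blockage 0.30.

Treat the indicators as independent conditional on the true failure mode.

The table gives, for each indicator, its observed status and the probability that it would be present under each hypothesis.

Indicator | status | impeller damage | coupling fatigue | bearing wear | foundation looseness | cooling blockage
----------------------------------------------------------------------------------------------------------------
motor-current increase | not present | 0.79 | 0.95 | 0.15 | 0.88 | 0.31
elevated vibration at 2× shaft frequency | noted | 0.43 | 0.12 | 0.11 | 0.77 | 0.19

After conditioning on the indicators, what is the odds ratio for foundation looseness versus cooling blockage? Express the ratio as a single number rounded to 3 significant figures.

0.329

Posterior odds equal prior odds times the likelihood ratio; only the two competing hypotheses matter (using 1 − P(present | H) for each absent indicator).
  foundation looseness: 0.14 × (1 − 0.88) × 0.77 = 0.012936
  cooling blockage: 0.30 × (1 − 0.31) × 0.19 = 0.03933
Posterior odds = 0.012936 / 0.03933 ≈ 0.329.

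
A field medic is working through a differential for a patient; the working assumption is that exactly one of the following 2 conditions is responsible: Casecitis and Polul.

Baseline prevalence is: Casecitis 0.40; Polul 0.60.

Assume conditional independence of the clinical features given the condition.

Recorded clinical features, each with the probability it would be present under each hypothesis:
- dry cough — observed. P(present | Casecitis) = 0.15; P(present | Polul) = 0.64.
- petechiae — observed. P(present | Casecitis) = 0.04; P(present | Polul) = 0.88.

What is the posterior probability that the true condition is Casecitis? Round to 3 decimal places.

0.007

Multiply each prior by the joint likelihood of the clinical feature pattern:
  Casecitis: 0.40 × 0.15 × 0.04 = 0.0024
  Polul: 0.60 × 0.64 × 0.88 = 0.33792
The unnormalized weights sum to 0.34032.
P(Casecitis | evidence) = 0.0024 / 0.34032 ≈ 0.007.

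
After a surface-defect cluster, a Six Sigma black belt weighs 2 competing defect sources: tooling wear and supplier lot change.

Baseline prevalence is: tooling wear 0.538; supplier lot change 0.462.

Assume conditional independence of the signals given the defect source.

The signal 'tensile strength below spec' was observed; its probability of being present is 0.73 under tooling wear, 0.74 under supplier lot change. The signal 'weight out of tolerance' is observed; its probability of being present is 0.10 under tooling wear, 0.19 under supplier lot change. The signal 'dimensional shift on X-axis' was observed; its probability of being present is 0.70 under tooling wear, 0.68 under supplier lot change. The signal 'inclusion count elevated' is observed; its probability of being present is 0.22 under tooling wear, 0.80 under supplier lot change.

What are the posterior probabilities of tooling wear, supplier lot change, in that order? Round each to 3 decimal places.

Multiply each prior by the joint likelihood of the signal pattern:
  tooling wear: 0.538 × 0.73 × 0.10 × 0.70 × 0.22 = 0.0060482
  supplier lot change: 0.462 × 0.74 × 0.19 × 0.68 × 0.80 = 0.035337
Marginal likelihood of the evidence = 0.041385.
P(tooling wear | evidence) = 0.0060482 / 0.041385 ≈ 0.146
P(supplier lot change | evidence) = 0.035337 / 0.041385 ≈ 0.854

0.146, 0.854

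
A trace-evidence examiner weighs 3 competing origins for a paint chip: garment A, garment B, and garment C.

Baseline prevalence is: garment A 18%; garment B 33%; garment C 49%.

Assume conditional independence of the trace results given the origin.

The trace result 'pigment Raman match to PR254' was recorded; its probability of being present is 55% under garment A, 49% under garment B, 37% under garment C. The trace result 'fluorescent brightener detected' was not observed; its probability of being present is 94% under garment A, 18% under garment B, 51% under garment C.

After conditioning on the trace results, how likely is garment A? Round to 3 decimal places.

For each hypothesis, the unnormalized posterior weight is prior × product of the trace result likelihoods (using 1 − P(present | H) for each absent trace result):
  garment A: 0.18 × 0.55 × (1 − 0.94) = 0.00594
  garment B: 0.33 × 0.49 × (1 − 0.18) = 0.13259
  garment C: 0.49 × 0.37 × (1 − 0.51) = 0.088837
Normalizing constant Z = 0.00594 + 0.13259 + 0.088837 = 0.22737.
P(garment A | evidence) = 0.00594 / 0.22737 ≈ 0.026.

0.026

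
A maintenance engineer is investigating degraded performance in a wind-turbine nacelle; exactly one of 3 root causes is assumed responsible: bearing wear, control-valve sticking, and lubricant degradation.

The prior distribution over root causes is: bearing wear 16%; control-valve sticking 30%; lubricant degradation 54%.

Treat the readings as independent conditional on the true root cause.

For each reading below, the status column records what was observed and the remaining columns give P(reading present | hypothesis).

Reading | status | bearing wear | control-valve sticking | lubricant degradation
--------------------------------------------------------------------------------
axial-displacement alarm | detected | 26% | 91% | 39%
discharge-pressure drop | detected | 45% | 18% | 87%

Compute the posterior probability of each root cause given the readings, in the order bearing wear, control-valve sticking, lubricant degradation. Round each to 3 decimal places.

0.075, 0.196, 0.730

By Bayes' rule with conditional independence, the unnormalized weight for each hypothesis is prior × ∏ likelihoods:
  bearing wear: 0.16 × 0.26 × 0.45 = 0.01872
  control-valve sticking: 0.30 × 0.91 × 0.18 = 0.04914
  lubricant degradation: 0.54 × 0.39 × 0.87 = 0.18322
Normalizing constant Z = 0.01872 + 0.04914 + 0.18322 = 0.25108.
P(bearing wear | evidence) = 0.01872 / 0.25108 ≈ 0.075
P(control-valve sticking | evidence) = 0.04914 / 0.25108 ≈ 0.196
P(lubricant degradation | evidence) = 0.18322 / 0.25108 ≈ 0.730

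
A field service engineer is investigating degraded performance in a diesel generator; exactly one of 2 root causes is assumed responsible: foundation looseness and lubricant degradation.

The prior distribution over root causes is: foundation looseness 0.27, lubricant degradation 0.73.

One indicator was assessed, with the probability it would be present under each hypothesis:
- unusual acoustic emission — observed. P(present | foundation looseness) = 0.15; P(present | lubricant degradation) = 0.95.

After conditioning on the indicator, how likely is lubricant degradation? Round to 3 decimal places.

0.945

For each hypothesis, the unnormalized posterior weight is prior × likelihood:
  foundation looseness: 0.27 × 0.15 = 0.0405
  lubricant degradation: 0.73 × 0.95 = 0.6935
Marginal likelihood of the evidence = 0.734.
P(lubricant degradation | evidence) = 0.6935 / 0.734 ≈ 0.945.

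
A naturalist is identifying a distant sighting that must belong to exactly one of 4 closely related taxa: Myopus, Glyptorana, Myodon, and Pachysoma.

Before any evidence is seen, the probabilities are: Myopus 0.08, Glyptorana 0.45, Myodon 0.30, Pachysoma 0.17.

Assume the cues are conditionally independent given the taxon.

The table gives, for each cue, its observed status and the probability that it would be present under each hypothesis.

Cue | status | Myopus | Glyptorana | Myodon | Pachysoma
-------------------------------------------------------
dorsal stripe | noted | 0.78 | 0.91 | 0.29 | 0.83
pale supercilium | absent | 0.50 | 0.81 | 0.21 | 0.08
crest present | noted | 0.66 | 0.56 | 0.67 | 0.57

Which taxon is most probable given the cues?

For each hypothesis, the unnormalized posterior weight is prior × product of the cue likelihoods (using 1 − P(present | H) for each absent cue):
  Myopus: 0.08 × 0.78 × (1 − 0.50) × 0.66 = 0.020592
  Glyptorana: 0.45 × 0.91 × (1 − 0.81) × 0.56 = 0.043571
  Myodon: 0.30 × 0.29 × (1 − 0.21) × 0.67 = 0.046049
  Pachysoma: 0.17 × 0.83 × (1 − 0.08) × 0.57 = 0.073993
Normalizing constant Z = 0.020592 + 0.043571 + 0.046049 + 0.073993 = 0.1842.
P(Myopus | evidence) ≈ 0.020592 / 0.1842 ≈ 0.112
P(Glyptorana | evidence) ≈ 0.043571 / 0.1842 ≈ 0.237
P(Myodon | evidence) ≈ 0.046049 / 0.1842 ≈ 0.250
P(Pachysoma | evidence) ≈ 0.073993 / 0.1842 ≈ 0.402
The largest is 0.402, so Pachysoma is most probable.

Pachysoma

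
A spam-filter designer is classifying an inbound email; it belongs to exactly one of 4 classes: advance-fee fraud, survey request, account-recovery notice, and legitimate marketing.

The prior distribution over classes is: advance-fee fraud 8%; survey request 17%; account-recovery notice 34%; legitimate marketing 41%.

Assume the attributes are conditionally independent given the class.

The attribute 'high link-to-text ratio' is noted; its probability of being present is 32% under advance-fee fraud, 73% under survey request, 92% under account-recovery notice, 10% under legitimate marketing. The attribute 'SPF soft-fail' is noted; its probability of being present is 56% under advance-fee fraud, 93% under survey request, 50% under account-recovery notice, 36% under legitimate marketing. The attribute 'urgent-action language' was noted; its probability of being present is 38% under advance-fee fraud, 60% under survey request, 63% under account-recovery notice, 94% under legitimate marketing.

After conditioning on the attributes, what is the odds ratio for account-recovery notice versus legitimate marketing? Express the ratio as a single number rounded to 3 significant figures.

7.10

Unnormalized posterior weight (prior times the attribute likelihoods) for each of the two hypotheses:
  account-recovery notice: 0.34 × 0.92 × 0.50 × 0.63 = 0.098532
  legitimate marketing: 0.41 × 0.10 × 0.36 × 0.94 = 0.013874
Odds(account-recovery notice : legitimate marketing) = 0.098532 / 0.013874 ≈ 7.10.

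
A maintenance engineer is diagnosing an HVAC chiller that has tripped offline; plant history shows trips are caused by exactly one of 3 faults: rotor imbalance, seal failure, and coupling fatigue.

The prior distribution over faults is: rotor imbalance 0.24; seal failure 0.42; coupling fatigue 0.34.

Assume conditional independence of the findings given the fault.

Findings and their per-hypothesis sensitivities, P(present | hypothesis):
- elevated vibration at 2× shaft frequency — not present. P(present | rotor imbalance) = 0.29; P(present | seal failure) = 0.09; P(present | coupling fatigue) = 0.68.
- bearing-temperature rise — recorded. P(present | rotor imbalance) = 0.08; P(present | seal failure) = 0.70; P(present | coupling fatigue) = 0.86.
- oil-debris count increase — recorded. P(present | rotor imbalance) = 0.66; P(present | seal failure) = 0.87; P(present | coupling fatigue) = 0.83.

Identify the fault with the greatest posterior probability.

For each hypothesis, the unnormalized posterior weight is prior × product of the finding likelihoods (using 1 − P(present | H) for each absent finding):
  rotor imbalance: 0.24 × (1 − 0.29) × 0.08 × 0.66 = 0.0089971
  seal failure: 0.42 × (1 − 0.09) × 0.70 × 0.87 = 0.23276
  coupling fatigue: 0.34 × (1 − 0.68) × 0.86 × 0.83 = 0.077661
Normalizing constant Z = 0.0089971 + 0.23276 + 0.077661 = 0.31942.
P(rotor imbalance | evidence) ≈ 0.0089971 / 0.31942 ≈ 0.028
P(seal failure | evidence) ≈ 0.23276 / 0.31942 ≈ 0.729
P(coupling fatigue | evidence) ≈ 0.077661 / 0.31942 ≈ 0.243
The largest is 0.729, so seal failure is most probable.

seal failure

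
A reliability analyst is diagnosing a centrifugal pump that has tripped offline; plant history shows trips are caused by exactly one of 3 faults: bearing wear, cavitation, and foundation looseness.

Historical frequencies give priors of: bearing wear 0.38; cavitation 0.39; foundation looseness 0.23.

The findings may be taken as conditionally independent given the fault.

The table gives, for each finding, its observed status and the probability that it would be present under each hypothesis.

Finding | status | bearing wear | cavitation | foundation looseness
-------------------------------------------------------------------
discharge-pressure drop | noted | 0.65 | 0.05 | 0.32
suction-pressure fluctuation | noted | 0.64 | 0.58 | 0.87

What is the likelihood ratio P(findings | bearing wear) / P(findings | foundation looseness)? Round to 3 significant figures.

The Bayes factor is the ratio of the joint likelihoods of the evidence pattern under the two hypotheses.
  bearing wear: 0.65 × 0.64 = 0.416
  foundation looseness: 0.32 × 0.87 = 0.2784
Bayes factor = 0.416 / 0.2784 ≈ 1.49

1.49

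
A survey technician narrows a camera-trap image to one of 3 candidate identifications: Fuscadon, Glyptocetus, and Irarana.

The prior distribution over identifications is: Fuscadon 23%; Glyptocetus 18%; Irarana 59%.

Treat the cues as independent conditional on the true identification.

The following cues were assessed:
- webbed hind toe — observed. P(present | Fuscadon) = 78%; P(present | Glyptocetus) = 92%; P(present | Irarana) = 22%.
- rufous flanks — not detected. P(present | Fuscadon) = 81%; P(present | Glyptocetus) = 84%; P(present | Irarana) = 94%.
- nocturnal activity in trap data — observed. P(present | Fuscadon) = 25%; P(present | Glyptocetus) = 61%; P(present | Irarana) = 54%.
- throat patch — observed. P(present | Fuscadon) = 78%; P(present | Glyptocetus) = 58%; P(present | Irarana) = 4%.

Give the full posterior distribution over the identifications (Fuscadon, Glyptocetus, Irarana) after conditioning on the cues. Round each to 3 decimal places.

Multiply each prior by the joint likelihood of the cue pattern (using 1 − P(present | H) for each absent cue):
  Fuscadon: 0.23 × 0.78 × (1 − 0.81) × 0.25 × 0.78 = 0.0066468
  Glyptocetus: 0.18 × 0.92 × (1 − 0.84) × 0.61 × 0.58 = 0.0093743
  Irarana: 0.59 × 0.22 × (1 − 0.94) × 0.54 × 0.04 = 0.00016822
Normalizing constant Z = 0.0066468 + 0.0093743 + 0.00016822 = 0.016189.
P(Fuscadon | evidence) = 0.0066468 / 0.016189 ≈ 0.411
P(Glyptocetus | evidence) = 0.0093743 / 0.016189 ≈ 0.579
P(Irarana | evidence) = 0.00016822 / 0.016189 ≈ 0.010

0.411, 0.579, 0.010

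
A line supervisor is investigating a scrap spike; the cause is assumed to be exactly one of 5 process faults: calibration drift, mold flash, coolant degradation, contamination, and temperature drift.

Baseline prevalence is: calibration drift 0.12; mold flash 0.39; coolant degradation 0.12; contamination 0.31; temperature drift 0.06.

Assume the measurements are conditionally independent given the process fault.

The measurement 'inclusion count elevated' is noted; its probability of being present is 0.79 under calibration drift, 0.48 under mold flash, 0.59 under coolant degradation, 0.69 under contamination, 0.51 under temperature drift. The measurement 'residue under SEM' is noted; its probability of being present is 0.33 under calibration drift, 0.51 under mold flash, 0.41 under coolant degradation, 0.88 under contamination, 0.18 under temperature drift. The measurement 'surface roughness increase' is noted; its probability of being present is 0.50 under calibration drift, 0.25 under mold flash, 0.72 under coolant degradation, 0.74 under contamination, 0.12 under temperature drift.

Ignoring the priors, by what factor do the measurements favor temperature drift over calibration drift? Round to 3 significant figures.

Joint likelihood of the measurement pattern under each hypothesis:
  temperature drift: 0.51 × 0.18 × 0.12 = 0.011016
  calibration drift: 0.79 × 0.33 × 0.50 = 0.13035
Bayes factor = 0.011016 / 0.13035 ≈ 0.0845

0.0845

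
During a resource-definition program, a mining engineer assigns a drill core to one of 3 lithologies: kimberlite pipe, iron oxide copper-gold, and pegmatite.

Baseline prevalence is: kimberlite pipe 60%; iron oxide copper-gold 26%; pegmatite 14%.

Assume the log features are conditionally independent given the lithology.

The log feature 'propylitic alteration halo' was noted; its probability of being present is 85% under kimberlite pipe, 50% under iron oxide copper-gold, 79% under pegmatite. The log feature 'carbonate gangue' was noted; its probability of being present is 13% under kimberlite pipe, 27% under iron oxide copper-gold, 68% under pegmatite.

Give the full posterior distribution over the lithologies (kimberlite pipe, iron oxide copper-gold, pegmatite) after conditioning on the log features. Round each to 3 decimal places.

0.375, 0.199, 0.426

For each hypothesis, the unnormalized posterior weight is prior × product of the log feature likelihoods:
  kimberlite pipe: 0.60 × 0.85 × 0.13 = 0.0663
  iron oxide copper-gold: 0.26 × 0.50 × 0.27 = 0.0351
  pegmatite: 0.14 × 0.79 × 0.68 = 0.075208
Normalizing constant Z = 0.0663 + 0.0351 + 0.075208 = 0.17661.
P(kimberlite pipe | evidence) = 0.0663 / 0.17661 ≈ 0.375
P(iron oxide copper-gold | evidence) = 0.0351 / 0.17661 ≈ 0.199
P(pegmatite | evidence) = 0.075208 / 0.17661 ≈ 0.426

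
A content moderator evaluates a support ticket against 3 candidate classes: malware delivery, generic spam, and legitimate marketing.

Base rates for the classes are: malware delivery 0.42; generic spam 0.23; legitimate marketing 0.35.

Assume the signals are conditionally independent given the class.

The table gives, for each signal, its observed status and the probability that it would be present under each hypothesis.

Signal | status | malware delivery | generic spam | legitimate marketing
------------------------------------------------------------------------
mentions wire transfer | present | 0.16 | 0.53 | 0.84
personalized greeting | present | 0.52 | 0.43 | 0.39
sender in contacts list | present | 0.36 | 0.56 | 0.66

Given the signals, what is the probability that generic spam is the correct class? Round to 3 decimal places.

0.250

Multiply each prior by the joint likelihood of the signal pattern:
  malware delivery: 0.42 × 0.16 × 0.52 × 0.36 = 0.01258
  generic spam: 0.23 × 0.53 × 0.43 × 0.56 = 0.029354
  legitimate marketing: 0.35 × 0.84 × 0.39 × 0.66 = 0.075676
Marginal likelihood of the evidence = 0.11761.
P(generic spam | evidence) = 0.029354 / 0.11761 ≈ 0.250.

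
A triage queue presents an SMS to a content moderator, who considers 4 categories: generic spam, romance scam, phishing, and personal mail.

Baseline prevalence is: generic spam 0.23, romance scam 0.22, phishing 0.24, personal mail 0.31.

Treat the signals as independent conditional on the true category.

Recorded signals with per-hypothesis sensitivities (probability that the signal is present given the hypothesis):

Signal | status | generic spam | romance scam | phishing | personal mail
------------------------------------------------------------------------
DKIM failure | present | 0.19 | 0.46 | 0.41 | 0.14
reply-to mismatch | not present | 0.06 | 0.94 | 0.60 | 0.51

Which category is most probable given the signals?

For each hypothesis, the unnormalized posterior weight is prior × product of the signal likelihoods (using 1 − P(present | H) for each absent signal):
  generic spam: 0.23 × 0.19 × (1 − 0.06) = 0.041078
  romance scam: 0.22 × 0.46 × (1 − 0.94) = 0.006072
  phishing: 0.24 × 0.41 × (1 − 0.60) = 0.03936
  personal mail: 0.31 × 0.14 × (1 − 0.51) = 0.021266
The unnormalized weights sum to 0.10778.
P(generic spam | evidence) ≈ 0.041078 / 0.10778 ≈ 0.381
P(romance scam | evidence) ≈ 0.006072 / 0.10778 ≈ 0.056
P(phishing | evidence) ≈ 0.03936 / 0.10778 ≈ 0.365
P(personal mail | evidence) ≈ 0.021266 / 0.10778 ≈ 0.197
The largest is 0.381, so generic spam is most probable.

generic spam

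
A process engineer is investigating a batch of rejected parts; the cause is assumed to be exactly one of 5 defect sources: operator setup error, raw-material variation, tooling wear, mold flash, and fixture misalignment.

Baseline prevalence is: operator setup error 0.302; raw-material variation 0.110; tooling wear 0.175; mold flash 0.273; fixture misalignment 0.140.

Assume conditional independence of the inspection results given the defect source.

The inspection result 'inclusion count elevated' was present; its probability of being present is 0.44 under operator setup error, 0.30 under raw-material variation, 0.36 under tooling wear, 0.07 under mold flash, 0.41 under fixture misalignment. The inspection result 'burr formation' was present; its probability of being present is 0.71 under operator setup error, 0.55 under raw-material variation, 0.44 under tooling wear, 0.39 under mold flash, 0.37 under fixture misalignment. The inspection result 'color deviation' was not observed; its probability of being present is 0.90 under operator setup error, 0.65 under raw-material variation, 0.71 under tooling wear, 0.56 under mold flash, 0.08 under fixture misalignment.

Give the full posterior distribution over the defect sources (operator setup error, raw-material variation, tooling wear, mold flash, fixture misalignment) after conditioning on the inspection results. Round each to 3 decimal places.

By Bayes' rule with conditional independence, the unnormalized weight for each hypothesis is prior × ∏ likelihoods (using 1 − P(present | H) for each absent inspection result):
  operator setup error: 0.302 × 0.44 × 0.71 × (1 − 0.90) = 0.0094345
  raw-material variation: 0.110 × 0.30 × 0.55 × (1 − 0.65) = 0.0063525
  tooling wear: 0.175 × 0.36 × 0.44 × (1 − 0.71) = 0.0080388
  mold flash: 0.273 × 0.07 × 0.39 × (1 − 0.56) = 0.0032793
  fixture misalignment: 0.140 × 0.41 × 0.37 × (1 − 0.08) = 0.019539
The unnormalized weights sum to 0.046644.
P(operator setup error | evidence) = 0.0094345 / 0.046644 ≈ 0.202
P(raw-material variation | evidence) = 0.0063525 / 0.046644 ≈ 0.136
P(tooling wear | evidence) = 0.0080388 / 0.046644 ≈ 0.172
P(mold flash | evidence) = 0.0032793 / 0.046644 ≈ 0.070
P(fixture misalignment | evidence) = 0.019539 / 0.046644 ≈ 0.419

0.202, 0.136, 0.172, 0.070, 0.419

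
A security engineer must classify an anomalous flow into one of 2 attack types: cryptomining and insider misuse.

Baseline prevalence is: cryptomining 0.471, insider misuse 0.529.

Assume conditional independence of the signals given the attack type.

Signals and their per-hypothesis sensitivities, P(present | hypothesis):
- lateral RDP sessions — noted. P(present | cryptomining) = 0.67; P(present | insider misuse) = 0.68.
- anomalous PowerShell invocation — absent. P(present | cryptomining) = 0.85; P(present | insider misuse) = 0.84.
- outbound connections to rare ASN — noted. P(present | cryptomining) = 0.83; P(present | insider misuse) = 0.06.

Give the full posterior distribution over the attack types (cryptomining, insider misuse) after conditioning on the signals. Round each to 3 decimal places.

0.919, 0.081

For each hypothesis, the unnormalized posterior weight is prior × product of the signal likelihoods (using 1 − P(present | H) for each absent signal):
  cryptomining: 0.471 × 0.67 × (1 − 0.85) × 0.83 = 0.039288
  insider misuse: 0.529 × 0.68 × (1 − 0.84) × 0.06 = 0.0034533
The unnormalized weights sum to 0.042742.
P(cryptomining | evidence) = 0.039288 / 0.042742 ≈ 0.919
P(insider misuse | evidence) = 0.0034533 / 0.042742 ≈ 0.081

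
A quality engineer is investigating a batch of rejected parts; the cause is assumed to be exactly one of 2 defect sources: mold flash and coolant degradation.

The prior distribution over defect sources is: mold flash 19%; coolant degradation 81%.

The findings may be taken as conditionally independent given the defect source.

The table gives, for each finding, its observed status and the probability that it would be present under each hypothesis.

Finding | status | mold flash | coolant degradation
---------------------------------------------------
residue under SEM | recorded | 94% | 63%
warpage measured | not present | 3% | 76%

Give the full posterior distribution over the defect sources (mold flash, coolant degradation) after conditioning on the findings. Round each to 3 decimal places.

0.586, 0.414

For each hypothesis, the unnormalized posterior weight is prior × product of the finding likelihoods (using 1 − P(present | H) for each absent finding):
  mold flash: 0.19 × 0.94 × (1 − 0.03) = 0.17324
  coolant degradation: 0.81 × 0.63 × (1 − 0.76) = 0.12247
Normalizing constant Z = 0.17324 + 0.12247 = 0.29571.
P(mold flash | evidence) = 0.17324 / 0.29571 ≈ 0.586
P(coolant degradation | evidence) = 0.12247 / 0.29571 ≈ 0.414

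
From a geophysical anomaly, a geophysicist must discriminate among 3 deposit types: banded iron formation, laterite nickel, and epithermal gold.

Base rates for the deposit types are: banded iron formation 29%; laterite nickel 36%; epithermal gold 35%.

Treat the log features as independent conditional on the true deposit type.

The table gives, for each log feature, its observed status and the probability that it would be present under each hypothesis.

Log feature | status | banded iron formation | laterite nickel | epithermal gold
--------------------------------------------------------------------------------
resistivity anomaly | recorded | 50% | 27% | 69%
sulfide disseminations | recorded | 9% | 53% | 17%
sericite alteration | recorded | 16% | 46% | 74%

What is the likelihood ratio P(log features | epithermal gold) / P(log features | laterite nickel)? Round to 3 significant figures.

Take the product of per-log feature likelihoods under each hypothesis, then divide.
  epithermal gold: 0.69 × 0.17 × 0.74 = 0.086802
  laterite nickel: 0.27 × 0.53 × 0.46 = 0.065826
Bayes factor = 0.086802 / 0.065826 ≈ 1.32

1.32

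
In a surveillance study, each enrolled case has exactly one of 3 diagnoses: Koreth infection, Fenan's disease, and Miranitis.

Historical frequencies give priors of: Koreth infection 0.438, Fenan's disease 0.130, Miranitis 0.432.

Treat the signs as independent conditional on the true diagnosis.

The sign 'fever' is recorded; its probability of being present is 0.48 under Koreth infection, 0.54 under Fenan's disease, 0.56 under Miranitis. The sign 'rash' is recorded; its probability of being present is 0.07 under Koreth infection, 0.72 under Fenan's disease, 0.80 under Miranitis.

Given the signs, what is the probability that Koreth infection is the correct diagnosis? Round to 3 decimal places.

0.057

By Bayes' rule with conditional independence, the unnormalized weight for each hypothesis is prior × ∏ likelihoods:
  Koreth infection: 0.438 × 0.48 × 0.07 = 0.014717
  Fenan's disease: 0.130 × 0.54 × 0.72 = 0.050544
  Miranitis: 0.432 × 0.56 × 0.80 = 0.19354
The unnormalized weights sum to 0.2588.
P(Koreth infection | evidence) = 0.014717 / 0.2588 ≈ 0.057.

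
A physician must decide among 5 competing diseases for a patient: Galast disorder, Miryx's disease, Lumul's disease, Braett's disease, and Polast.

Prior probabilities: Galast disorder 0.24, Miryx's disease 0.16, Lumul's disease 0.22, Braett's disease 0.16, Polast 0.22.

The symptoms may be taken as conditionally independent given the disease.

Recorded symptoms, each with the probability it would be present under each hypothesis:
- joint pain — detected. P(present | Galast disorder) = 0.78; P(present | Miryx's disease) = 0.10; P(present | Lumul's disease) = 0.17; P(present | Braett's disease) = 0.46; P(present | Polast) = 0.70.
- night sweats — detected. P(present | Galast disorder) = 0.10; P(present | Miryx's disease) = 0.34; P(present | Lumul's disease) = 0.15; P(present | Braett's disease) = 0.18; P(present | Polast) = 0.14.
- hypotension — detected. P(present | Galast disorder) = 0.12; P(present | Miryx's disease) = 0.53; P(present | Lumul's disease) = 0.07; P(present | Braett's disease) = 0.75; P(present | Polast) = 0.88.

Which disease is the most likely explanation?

Multiply each prior by the joint likelihood of the symptom pattern:
  Galast disorder: 0.24 × 0.78 × 0.10 × 0.12 = 0.0022464
  Miryx's disease: 0.16 × 0.10 × 0.34 × 0.53 = 0.0028832
  Lumul's disease: 0.22 × 0.17 × 0.15 × 0.07 = 0.0003927
  Braett's disease: 0.16 × 0.46 × 0.18 × 0.75 = 0.009936
  Polast: 0.22 × 0.70 × 0.14 × 0.88 = 0.018973
The unnormalized weights sum to 0.034431.
P(Galast disorder | evidence) ≈ 0.0022464 / 0.034431 ≈ 0.065
P(Miryx's disease | evidence) ≈ 0.0028832 / 0.034431 ≈ 0.084
P(Lumul's disease | evidence) ≈ 0.0003927 / 0.034431 ≈ 0.011
P(Braett's disease | evidence) ≈ 0.009936 / 0.034431 ≈ 0.289
P(Polast | evidence) ≈ 0.018973 / 0.034431 ≈ 0.551
The largest is 0.551, so Polast is most probable.

Polast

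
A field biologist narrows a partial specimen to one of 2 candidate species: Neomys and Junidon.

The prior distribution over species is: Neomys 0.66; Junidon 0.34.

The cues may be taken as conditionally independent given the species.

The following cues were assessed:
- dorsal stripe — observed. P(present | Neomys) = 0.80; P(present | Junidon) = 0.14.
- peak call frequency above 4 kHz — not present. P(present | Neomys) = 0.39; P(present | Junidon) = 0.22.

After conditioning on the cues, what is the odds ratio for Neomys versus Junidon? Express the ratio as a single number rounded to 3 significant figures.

8.67

Posterior odds equal prior odds times the likelihood ratio; only the two competing hypotheses matter (using 1 − P(present | H) for each absent cue).
  Neomys: 0.66 × 0.80 × (1 − 0.39) = 0.32208
  Junidon: 0.34 × 0.14 × (1 − 0.22) = 0.037128
Odds(Neomys : Junidon) = 0.32208 / 0.037128 ≈ 8.67.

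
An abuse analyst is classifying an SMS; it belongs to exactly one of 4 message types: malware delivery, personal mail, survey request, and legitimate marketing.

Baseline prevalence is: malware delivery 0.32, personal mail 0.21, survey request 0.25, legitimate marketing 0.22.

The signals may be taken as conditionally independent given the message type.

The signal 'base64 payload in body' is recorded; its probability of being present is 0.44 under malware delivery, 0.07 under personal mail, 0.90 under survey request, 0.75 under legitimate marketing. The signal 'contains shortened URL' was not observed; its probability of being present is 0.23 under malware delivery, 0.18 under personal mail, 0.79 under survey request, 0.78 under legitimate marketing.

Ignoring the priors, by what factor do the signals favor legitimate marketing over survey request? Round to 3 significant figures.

Take the product of per-signal likelihoods under each hypothesis (using 1 − P(present | H) for each absent signal), then divide.
  legitimate marketing: 0.75 × (1 − 0.78) = 0.165
  survey request: 0.90 × (1 − 0.79) = 0.189
Bayes factor = 0.165 / 0.189 ≈ 0.873

0.873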